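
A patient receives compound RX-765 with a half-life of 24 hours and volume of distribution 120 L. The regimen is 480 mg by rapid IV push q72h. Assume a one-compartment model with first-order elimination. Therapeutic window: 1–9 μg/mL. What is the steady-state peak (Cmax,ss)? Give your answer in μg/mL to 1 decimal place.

The dosing interval is 3 half-lives, so f = 2^(−3) = 0.125.
At steady state, R = 1/(1 − 0.125) = 8/7.
Single-dose peak C₀ = D/Vd = 480/120 = 4 μg/mL.
Steady-state peak Cmax,ss = C₀·R = 4 × 8/7 ≈ 4.571 μg/mL.
Peak 4.6 μg/mL vs MTC 9 μg/mL: below toxic threshold.

4.6 μg/mL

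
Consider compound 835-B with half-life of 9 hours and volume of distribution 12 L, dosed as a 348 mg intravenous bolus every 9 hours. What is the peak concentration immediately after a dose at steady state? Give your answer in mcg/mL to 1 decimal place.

The dosing interval is 1 half-life, so f = 2^(−1) = 0.5.
At steady state, R = 1/(1 − 0.5) = 2/1.
Single-dose peak C₀ = D/Vd = 348/12 = 29 mcg/mL.
Steady-state peak Cmax,ss = C₀·R = 29 × 2/1 ≈ 58.000 mcg/mL.

58.0 mcg/mL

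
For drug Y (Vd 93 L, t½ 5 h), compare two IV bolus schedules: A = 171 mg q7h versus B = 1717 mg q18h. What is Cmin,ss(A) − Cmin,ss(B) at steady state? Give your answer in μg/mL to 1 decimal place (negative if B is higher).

Regimen A: f = (1/2)^(7/5) ≈ 0.3789; Cmin,ss = (171/93)·f/(1−f) ≈ 1.122 μg/mL.
Regimen B: f = (1/2)^(18/5) ≈ 0.0825; Cmin,ss = (1717/93)·f/(1−f) ≈ 1.660 μg/mL.
Difference ≈ 1.122 − 1.660 ≈ -0.538 μg/mL.

-0.5 μg/mL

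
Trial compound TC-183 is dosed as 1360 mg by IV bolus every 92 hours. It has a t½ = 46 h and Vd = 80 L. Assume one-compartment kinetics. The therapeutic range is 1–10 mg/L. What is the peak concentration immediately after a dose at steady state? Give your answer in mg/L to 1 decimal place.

22.7 mg/L

The dosing interval is 2 half-lives, so f = 2^(−2) = 0.25.
Accumulation ratio R = 1/(1 − f) = 1/0.75 = 4/3.
Single-dose peak C₀ = D/Vd = 1360/80 = 17 mg/L.
Steady-state peak Cmax,ss = C₀·R = 17 × 4/3 ≈ 22.667 mg/L.
Peak 22.7 mg/L vs MTC 10 mg/L: exceeds toxic threshold.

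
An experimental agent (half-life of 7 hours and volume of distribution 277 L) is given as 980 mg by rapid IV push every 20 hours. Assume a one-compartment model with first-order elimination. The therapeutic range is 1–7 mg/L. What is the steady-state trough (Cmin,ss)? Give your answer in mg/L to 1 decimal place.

k = ln2/t½ = ln2/7 ≈ 0.099021 h⁻¹; fraction remaining f = e^(−kτ) = e^(−0.099021×20) ≈ 0.1380.
Single-dose peak C₀ = D/Vd = 980/277 ≈ 3.538 mg/L.
Steady-state trough Cmin,ss = C₀·f/(1−f) ≈ 3.538 × 0.1380/0.8620 ≈ 0.566 mg/L.
Trough 0.6 mg/L vs MEC 1 mg/L: subtherapeutic.

0.6 mg/L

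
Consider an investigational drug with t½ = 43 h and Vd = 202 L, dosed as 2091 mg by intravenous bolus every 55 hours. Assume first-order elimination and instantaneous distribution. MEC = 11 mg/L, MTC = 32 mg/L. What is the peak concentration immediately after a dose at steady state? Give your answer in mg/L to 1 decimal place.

17.6 mg/L

τ/t½ = 55/43 ≈ 1.2791, so fraction remaining f = (1/2)^(55/43) ≈ 0.4121.
Accumulation ratio R = 1/(1 − f) ≈ 1/0.5879 ≈ 1.7010.
Each bolus raises the concentration by D/Vd = 2091/202 ≈ 10.351 mg/L.
Steady-state peak Cmax,ss = C₀·R ≈ 10.351 × 1.7010 ≈ 17.607 mg/L.
Peak 17.6 mg/L vs MTC 32 mg/L: below toxic threshold.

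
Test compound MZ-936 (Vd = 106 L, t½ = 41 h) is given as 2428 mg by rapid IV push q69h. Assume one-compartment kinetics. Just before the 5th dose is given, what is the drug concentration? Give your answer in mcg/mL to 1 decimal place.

f = (1/2)^(τ/t½) = (1/2)^(69/41) ≈ 0.3115.
C₀ = D/Vd = 2428/106 ≈ 22.906 mcg/mL.
Before the 5th dose, 4 doses have been given. Superposition: Cmin = C₀·(f + f² + … + f^4).
≈ 22.906 × (0.3115 + 0.0970 + 0.0302 + 0.0094) ≈ 22.906 × 0.4481 ≈ 10.264 mcg/mL.

10.3 mcg/mL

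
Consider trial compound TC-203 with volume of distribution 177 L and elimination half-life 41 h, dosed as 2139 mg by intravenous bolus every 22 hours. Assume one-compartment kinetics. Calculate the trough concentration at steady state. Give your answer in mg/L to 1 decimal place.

26.8 mg/L

Over one 22-h interval, 22/41 ≈ 0.53659 half-lives elapse, leaving f ≈ 0.6894 of each dose.
At steady state, accumulation factor R = 1/(1 − e^(−kτ)) ≈ 3.2196.
Single-dose peak C₀ = D/Vd = 2139/177 ≈ 12.085 mg/L.
Steady-state peak Cmax,ss = C₀·R ≈ 12.085 × 3.2196 ≈ 38.909 mg/L.
One interval later, Cmin,ss = Cmax,ss·e^(−kτ) ≈ 38.909 × 0.6894 ≈ 26.824 mg/L.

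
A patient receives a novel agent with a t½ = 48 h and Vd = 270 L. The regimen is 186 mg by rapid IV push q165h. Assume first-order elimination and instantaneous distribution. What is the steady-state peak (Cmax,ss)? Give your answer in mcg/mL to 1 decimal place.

k = ln2/t½ = ln2/48 ≈ 0.014441 h⁻¹; fraction remaining f = e^(−kτ) = e^(−0.014441×165) ≈ 0.0923.
Accumulation ratio R = 1/(1 − f) ≈ 1/0.9077 ≈ 1.1017.
Single-dose peak C₀ = D/Vd = 186/270 ≈ 0.689 mcg/mL.
Steady-state peak Cmax,ss = C₀·R ≈ 0.689 × 1.1017 ≈ 0.759 mcg/mL.

0.8 mcg/mL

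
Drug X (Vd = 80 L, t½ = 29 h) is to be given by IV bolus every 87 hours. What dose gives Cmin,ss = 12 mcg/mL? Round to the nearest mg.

6720 mg

τ/t½ = 87/29 ≈ 3, so f = (1/2)^(87/29) ≈ 0.125000.
Cmin,ss = (D/Vd)·f/(1−f), so D = Cmin,ss·Vd·(1−f)/f.
D = 12 × 80 × (1−f)/f ≈ 12 × 80 × 7.00000 ≈ 6720.00 mg.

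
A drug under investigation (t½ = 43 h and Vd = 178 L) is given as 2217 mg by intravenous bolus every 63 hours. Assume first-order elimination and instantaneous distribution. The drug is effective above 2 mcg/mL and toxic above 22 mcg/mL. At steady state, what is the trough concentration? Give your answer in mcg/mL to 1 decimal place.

7.1 mcg/mL

Over one 63-h interval, 63/43 ≈ 1.4651 half-lives elapse, leaving f ≈ 0.3622 of each dose.
Accumulation ratio R = 1/(1 − f) ≈ 1/0.6378 ≈ 1.5679.
Single-dose peak C₀ = D/Vd = 2217/178 ≈ 12.455 mcg/mL.
Cmax,ss = C₀/(1 − f) ≈ 12.455/0.6378 ≈ 19.528 mcg/mL.
Steady-state trough Cmin,ss = Cmax,ss·f ≈ 19.528 × 0.3622 ≈ 7.073 mcg/mL.
Trough 7.1 mcg/mL vs MEC 2 mcg/mL: adequate.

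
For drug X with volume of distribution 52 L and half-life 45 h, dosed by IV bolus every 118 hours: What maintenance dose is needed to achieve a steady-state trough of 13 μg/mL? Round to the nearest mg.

3486 mg

τ/t½ = 118/45 ≈ 2.6222, so f = (1/2)^(118/45) ≈ 0.162417.
Cmin,ss = (D/Vd)·f/(1−f), so D = Cmin,ss·Vd·(1−f)/f.
D = 13 × 52 × (1−f)/f ≈ 13 × 52 × 5.15699 ≈ 3486.13 mg.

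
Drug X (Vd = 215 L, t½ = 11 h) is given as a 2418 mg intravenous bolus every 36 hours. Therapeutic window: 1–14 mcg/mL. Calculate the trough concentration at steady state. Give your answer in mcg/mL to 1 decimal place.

τ/t½ = 36/11 ≈ 3.2727, so fraction remaining f = (1/2)^(36/11) ≈ 0.1035.
Each bolus raises the concentration by D/Vd = 2418/215 ≈ 11.247 mcg/mL.
Steady-state trough Cmin,ss = C₀·f/(1−f) ≈ 11.247 × 0.1035/0.8965 ≈ 1.298 mcg/mL.
Trough 1.3 mcg/mL vs MEC 1 mcg/mL: adequate.

1.3 mcg/mL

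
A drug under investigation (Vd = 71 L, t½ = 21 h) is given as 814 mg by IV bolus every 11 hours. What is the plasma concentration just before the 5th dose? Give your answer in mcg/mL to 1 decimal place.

f = (1/2)^(τ/t½) = (1/2)^(11/21) ≈ 0.6955.
C₀ = D/Vd = 814/71 ≈ 11.465 mcg/mL.
Before the 5th dose, 4 doses have been given. Superposition: Cmin = C₀·(f + f² + … + f^4).
≈ 11.465 × (0.6955 + 0.4837 + 0.3364 + 0.2340) ≈ 11.465 × 1.7496 ≈ 20.059 mcg/mL.

20.1 mcg/mL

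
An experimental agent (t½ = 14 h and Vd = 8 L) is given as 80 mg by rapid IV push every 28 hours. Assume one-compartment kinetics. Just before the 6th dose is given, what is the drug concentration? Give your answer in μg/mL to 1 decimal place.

3.3 μg/mL

f = (1/2)^(τ/t½) = (1/2)^(28/14) ≈ 0.2500.
C₀ = D/Vd = 80/8 ≈ 10.000 μg/mL.
Before the 6th dose, 5 doses have been given. Superposition: Cmin = C₀·(f + f² + … + f^5).
≈ 10.000 × (0.2500 + 0.0625 + 0.0156 + 0.0039 + 0.0010) ≈ 10.000 × 0.3330 ≈ 3.330 μg/mL.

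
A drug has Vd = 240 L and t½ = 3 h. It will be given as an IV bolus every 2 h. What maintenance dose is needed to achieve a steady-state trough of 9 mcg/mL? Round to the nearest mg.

1269 mg

τ/t½ = 2/3 ≈ 0.66667, so f = (1/2)^(2/3) ≈ 0.629961.
Cmin,ss = (D/Vd)·f/(1−f), so D = Cmin,ss·Vd·(1−f)/f.
D = 9 × 240 × (1−f)/f ≈ 9 × 240 × 0.58740 ≈ 1268.78 mg.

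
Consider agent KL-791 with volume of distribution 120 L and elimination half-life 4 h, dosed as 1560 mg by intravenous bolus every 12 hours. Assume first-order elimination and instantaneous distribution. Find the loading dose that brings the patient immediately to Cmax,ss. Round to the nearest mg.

f = (1/2)^(12/4) ≈ 0.125000; accumulation ratio R = 1/(1−f) ≈ 1.14286.
Loading dose to hit Cmax,ss on first dose: D_load = D_maint·R ≈ 1560 × 1.14286 ≈ 1782.86 mg.

1783 mg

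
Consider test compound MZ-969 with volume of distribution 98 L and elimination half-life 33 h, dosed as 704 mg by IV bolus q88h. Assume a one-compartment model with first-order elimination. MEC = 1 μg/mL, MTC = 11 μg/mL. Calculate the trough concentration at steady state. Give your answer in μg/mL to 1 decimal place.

τ/t½ = 88/33 ≈ 2.6667, so fraction remaining f = (1/2)^(88/33) ≈ 0.1575.
Accumulation ratio R = 1/(1 − f) ≈ 1/0.8425 ≈ 1.1869.
Each bolus raises the concentration by D/Vd = 704/98 ≈ 7.184 μg/mL.
Cmax,ss = C₀/(1 − f) ≈ 7.184/0.8425 ≈ 8.527 μg/mL.
One interval later, Cmin,ss = Cmax,ss·e^(−kτ) ≈ 8.527 × 0.1575 ≈ 1.343 μg/mL.
Trough 1.3 μg/mL vs MEC 1 μg/mL: adequate.

1.3 μg/mL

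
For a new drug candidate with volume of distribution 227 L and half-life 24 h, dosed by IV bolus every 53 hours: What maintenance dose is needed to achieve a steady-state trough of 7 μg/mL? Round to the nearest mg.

5754 mg

τ/t½ = 53/24 ≈ 2.2083, so f = (1/2)^(53/24) ≈ 0.216384.
Cmin,ss = (D/Vd)·f/(1−f), so D = Cmin,ss·Vd·(1−f)/f.
D = 7 × 227 × (1−f)/f ≈ 7 × 227 × 3.62141 ≈ 5754.42 mg.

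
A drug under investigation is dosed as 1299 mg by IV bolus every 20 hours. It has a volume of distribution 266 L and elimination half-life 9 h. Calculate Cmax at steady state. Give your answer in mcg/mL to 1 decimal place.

6.2 mcg/mL

τ/t½ = 20/9 ≈ 2.2222, so fraction remaining f = (1/2)^(20/9) ≈ 0.2143.
At steady state, accumulation factor R = 1/(1 − e^(−kτ)) ≈ 1.2728.
Each bolus raises the concentration by D/Vd = 1299/266 ≈ 4.883 mcg/mL.
Steady-state peak Cmax,ss = C₀·R ≈ 4.883 × 1.2728 ≈ 6.215 mcg/mL.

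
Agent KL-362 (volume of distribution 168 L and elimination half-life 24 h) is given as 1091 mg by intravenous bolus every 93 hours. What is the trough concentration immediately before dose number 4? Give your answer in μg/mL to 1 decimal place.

0.5 μg/mL

f = (1/2)^(τ/t½) = (1/2)^(93/24) ≈ 0.0682.
C₀ = D/Vd = 1091/168 ≈ 6.494 μg/mL.
Before the 4th dose, 3 doses have been given. Superposition: Cmin = C₀·(f + f² + … + f^3).
≈ 6.494 × (0.0682 + 0.0047 + 0.0003) ≈ 6.494 × 0.0732 ≈ 0.475 μg/mL.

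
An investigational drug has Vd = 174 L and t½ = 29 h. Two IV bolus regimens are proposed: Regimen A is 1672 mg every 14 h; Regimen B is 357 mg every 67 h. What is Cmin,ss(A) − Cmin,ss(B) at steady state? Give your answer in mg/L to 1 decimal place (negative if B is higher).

23.7 mg/L

Regimen A: f = (1/2)^(14/29) ≈ 0.7156; Cmin,ss = (1672/174)·f/(1−f) ≈ 24.178 mg/L.
Regimen B: f = (1/2)^(67/29) ≈ 0.2016; Cmin,ss = (357/174)·f/(1−f) ≈ 0.518 mg/L.
Difference ≈ 24.178 − 0.518 ≈ 23.660 mg/L.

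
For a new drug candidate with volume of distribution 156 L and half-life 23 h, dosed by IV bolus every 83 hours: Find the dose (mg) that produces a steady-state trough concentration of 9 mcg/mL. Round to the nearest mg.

τ/t½ = 83/23 ≈ 3.6087, so f = (1/2)^(83/23) ≈ 0.081974.
Cmin,ss = (D/Vd)·f/(1−f), so D = Cmin,ss·Vd·(1−f)/f.
D = 9 × 156 × (1−f)/f ≈ 9 × 156 × 11.19899 ≈ 15723.38 mg.

15723 mg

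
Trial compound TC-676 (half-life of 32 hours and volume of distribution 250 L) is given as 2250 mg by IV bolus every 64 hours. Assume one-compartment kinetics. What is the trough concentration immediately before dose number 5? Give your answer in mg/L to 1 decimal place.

f = (1/2)^(τ/t½) = (1/2)^(64/32) ≈ 0.2500.
C₀ = D/Vd = 2250/250 ≈ 9.000 mg/L.
Before the 5th dose, 4 doses have been given. Superposition: Cmin = C₀·(f + f² + … + f^4).
≈ 9.000 × (0.2500 + 0.0625 + 0.0156 + 0.0039) ≈ 9.000 × 0.3320 ≈ 2.988 mg/L.

3.0 mg/L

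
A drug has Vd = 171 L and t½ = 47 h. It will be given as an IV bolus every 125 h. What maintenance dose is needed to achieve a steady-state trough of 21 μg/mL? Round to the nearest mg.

19099 mg

τ/t½ = 125/47 ≈ 2.6596, so f = (1/2)^(125/47) ≈ 0.158266.
Cmin,ss = (D/Vd)·f/(1−f), so D = Cmin,ss·Vd·(1−f)/f.
D = 21 × 171 × (1−f)/f ≈ 21 × 171 × 5.31848 ≈ 19098.66 mg.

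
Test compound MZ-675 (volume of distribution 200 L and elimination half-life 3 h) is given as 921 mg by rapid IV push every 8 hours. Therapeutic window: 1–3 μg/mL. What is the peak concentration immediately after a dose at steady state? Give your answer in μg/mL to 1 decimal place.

τ/t½ = 8/3 ≈ 2.6667, so fraction remaining f = (1/2)^(8/3) ≈ 0.1575.
Accumulation ratio R = 1/(1 − f) ≈ 1/0.8425 ≈ 1.1869.
Each bolus raises the concentration by D/Vd = 921/200 ≈ 4.605 μg/mL.
Steady-state peak Cmax,ss = C₀·R ≈ 4.605 × 1.1869 ≈ 5.466 μg/mL.
Peak 5.5 μg/mL vs MTC 3 μg/mL: exceeds toxic threshold.

5.5 μg/mL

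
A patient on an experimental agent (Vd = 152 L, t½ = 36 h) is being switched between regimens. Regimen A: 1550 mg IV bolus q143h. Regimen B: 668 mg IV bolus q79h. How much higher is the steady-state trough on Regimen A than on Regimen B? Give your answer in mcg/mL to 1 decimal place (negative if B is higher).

-0.5 mcg/mL

Regimen A: f = (1/2)^(143/36) ≈ 0.0637; Cmin,ss = (1550/152)·f/(1−f) ≈ 0.694 mcg/mL.
Regimen B: f = (1/2)^(79/36) ≈ 0.2185; Cmin,ss = (668/152)·f/(1−f) ≈ 1.229 mcg/mL.
Difference ≈ 0.694 − 1.229 ≈ -0.535 mcg/mL.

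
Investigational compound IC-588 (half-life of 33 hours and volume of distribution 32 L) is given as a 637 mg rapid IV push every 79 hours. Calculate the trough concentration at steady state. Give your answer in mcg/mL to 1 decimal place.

k = ln2/t½ = ln2/33 ≈ 0.021004 h⁻¹; fraction remaining f = e^(−kτ) = e^(−0.021004×79) ≈ 0.1903.
At steady state, accumulation factor R = 1/(1 − e^(−kτ)) ≈ 1.2350.
Each bolus raises the concentration by D/Vd = 637/32 ≈ 19.906 mcg/mL.
Steady-state peak Cmax,ss = C₀·R ≈ 19.906 × 1.2350 ≈ 24.584 mcg/mL.
Steady-state trough Cmin,ss = Cmax,ss·f ≈ 24.584 × 0.1903 ≈ 4.678 mcg/mL.

4.7 mcg/mL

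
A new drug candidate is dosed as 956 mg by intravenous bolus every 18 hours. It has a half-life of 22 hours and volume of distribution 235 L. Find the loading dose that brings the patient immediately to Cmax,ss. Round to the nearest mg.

f = (1/2)^(18/22) ≈ 0.567156; accumulation ratio R = 1/(1−f) ≈ 2.31030.
Loading dose to hit Cmax,ss on first dose: D_load = D_maint·R ≈ 956 × 2.31030 ≈ 2208.65 mg.

2209 mg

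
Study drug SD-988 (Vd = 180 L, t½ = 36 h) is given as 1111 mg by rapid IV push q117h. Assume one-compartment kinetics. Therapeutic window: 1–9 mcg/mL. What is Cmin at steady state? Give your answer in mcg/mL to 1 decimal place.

0.7 mcg/mL

Over one 117-h interval, 117/36 ≈ 3.25 half-lives elapse, leaving f ≈ 0.1051 of each dose.
At steady state, accumulation factor R = 1/(1 − e^(−kτ)) ≈ 1.1174.
Each bolus raises the concentration by D/Vd = 1111/180 ≈ 6.172 mcg/mL.
Steady-state peak Cmax,ss = C₀·R ≈ 6.172 × 1.1174 ≈ 6.897 mcg/mL.
One interval later, Cmin,ss = Cmax,ss·e^(−kτ) ≈ 6.897 × 0.1051 ≈ 0.725 mcg/mL.
Trough 0.7 mcg/mL vs MEC 1 mcg/mL: subtherapeutic.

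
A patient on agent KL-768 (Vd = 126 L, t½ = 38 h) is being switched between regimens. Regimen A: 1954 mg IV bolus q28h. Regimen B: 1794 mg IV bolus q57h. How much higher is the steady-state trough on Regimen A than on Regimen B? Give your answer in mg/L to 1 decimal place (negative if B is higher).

15.5 mg/L

Regimen A: f = (1/2)^(28/38) ≈ 0.6001; Cmin,ss = (1954/126)·f/(1−f) ≈ 23.272 mg/L.
Regimen B: f = (1/2)^(57/38) ≈ 0.3536; Cmin,ss = (1794/126)·f/(1−f) ≈ 7.789 mg/L.
Difference ≈ 23.272 − 7.789 ≈ 15.483 mg/L.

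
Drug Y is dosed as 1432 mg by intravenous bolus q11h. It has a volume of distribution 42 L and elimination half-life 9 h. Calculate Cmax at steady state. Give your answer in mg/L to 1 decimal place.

k = ln2/t½ = ln2/9 ≈ 0.077016 h⁻¹; fraction remaining f = e^(−kτ) = e^(−0.077016×11) ≈ 0.4286.
At steady state, accumulation factor R = 1/(1 − e^(−kτ)) ≈ 1.7501.
Each bolus raises the concentration by D/Vd = 1432/42 ≈ 34.095 mg/L.
Cmax,ss = C₀/(1 − f) ≈ 34.095/0.5714 ≈ 59.669 mg/L.

59.7 mg/L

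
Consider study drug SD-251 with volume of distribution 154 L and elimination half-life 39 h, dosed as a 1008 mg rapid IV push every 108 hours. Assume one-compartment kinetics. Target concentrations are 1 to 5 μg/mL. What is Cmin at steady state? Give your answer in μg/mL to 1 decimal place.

k = ln2/t½ = ln2/39 ≈ 0.017773 h⁻¹; fraction remaining f = e^(−kτ) = e^(−0.017773×108) ≈ 0.1467.
Each bolus raises the concentration by D/Vd = 1008/154 ≈ 6.545 μg/mL.
Steady-state trough Cmin,ss = C₀·f/(1−f) ≈ 6.545 × 0.1467/0.8533 ≈ 1.125 μg/mL.
Trough 1.1 μg/mL vs MEC 1 μg/mL: adequate.

1.1 μg/mL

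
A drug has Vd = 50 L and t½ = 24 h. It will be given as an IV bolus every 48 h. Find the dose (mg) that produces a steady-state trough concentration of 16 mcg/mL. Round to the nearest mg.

τ/t½ = 48/24 ≈ 2, so f = (1/2)^(48/24) ≈ 0.250000.
Cmin,ss = (D/Vd)·f/(1−f), so D = Cmin,ss·Vd·(1−f)/f.
D = 16 × 50 × (1−f)/f ≈ 16 × 50 × 3.00000 ≈ 2400.00 mg.

2400 mg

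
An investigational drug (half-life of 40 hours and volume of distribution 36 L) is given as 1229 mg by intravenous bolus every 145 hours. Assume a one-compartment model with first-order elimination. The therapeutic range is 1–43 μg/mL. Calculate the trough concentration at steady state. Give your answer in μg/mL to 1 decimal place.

3.0 μg/mL

Over one 145-h interval, 145/40 ≈ 3.625 half-lives elapse, leaving f ≈ 0.0811 of each dose.
Single-dose peak C₀ = D/Vd = 1229/36 ≈ 34.139 μg/mL.
Steady-state trough Cmin,ss = C₀·f/(1−f) ≈ 34.139 × 0.0811/0.9189 ≈ 3.013 μg/mL.
Trough 3.0 μg/mL vs MEC 1 μg/mL: adequate.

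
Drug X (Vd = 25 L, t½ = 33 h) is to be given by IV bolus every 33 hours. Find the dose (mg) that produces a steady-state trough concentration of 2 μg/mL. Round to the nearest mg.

τ/t½ = 33/33 ≈ 1, so f = (1/2)^(33/33) ≈ 0.500000.
Cmin,ss = (D/Vd)·f/(1−f), so D = Cmin,ss·Vd·(1−f)/f.
D = 2 × 25 × (1−f)/f ≈ 2 × 25 × 1.00000 ≈ 50.00 mg.

50 mg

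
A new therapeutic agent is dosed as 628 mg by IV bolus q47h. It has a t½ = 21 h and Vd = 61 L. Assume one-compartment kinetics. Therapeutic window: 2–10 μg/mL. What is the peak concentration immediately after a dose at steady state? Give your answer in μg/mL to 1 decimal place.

τ/t½ = 47/21 ≈ 2.2381, so fraction remaining f = (1/2)^(47/21) ≈ 0.2120.
At steady state, accumulation factor R = 1/(1 − e^(−kτ)) ≈ 1.2690.
Each bolus raises the concentration by D/Vd = 628/61 ≈ 10.295 μg/mL.
Steady-state peak Cmax,ss = C₀·R ≈ 10.295 × 1.2690 ≈ 13.064 μg/mL.
Peak 13.1 μg/mL vs MTC 10 μg/mL: exceeds toxic threshold.

13.1 μg/mL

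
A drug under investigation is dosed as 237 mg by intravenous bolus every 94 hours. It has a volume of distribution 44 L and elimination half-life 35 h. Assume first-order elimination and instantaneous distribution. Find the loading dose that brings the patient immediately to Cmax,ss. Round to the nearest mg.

281 mg

f = (1/2)^(94/35) ≈ 0.155424; accumulation ratio R = 1/(1−f) ≈ 1.18403.
Loading dose to hit Cmax,ss on first dose: D_load = D_maint·R ≈ 237 × 1.18403 ≈ 280.62 mg.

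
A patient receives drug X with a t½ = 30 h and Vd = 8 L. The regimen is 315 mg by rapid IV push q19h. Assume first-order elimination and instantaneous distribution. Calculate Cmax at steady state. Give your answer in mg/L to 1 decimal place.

Over one 19-h interval, 19/30 ≈ 0.63333 half-lives elapse, leaving f ≈ 0.6447 of each dose.
Accumulation ratio R = 1/(1 − f) ≈ 1/0.3553 ≈ 2.8145.
Single-dose peak C₀ = D/Vd = 315/8 ≈ 39.375 mg/L.
Steady-state peak Cmax,ss = C₀·R ≈ 39.375 × 2.8145 ≈ 110.821 mg/L.

110.8 mg/L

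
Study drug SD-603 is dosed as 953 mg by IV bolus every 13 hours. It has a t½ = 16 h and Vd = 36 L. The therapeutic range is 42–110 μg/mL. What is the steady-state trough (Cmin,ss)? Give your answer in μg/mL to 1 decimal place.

k = ln2/t½ = ln2/16 ≈ 0.043322 h⁻¹; fraction remaining f = e^(−kτ) = e^(−0.043322×13) ≈ 0.5694.
Accumulation ratio R = 1/(1 − f) ≈ 1/0.4306 ≈ 2.3223.
Each bolus raises the concentration by D/Vd = 953/36 ≈ 26.472 μg/mL.
Steady-state peak Cmax,ss = C₀·R ≈ 26.472 × 2.3223 ≈ 61.476 μg/mL.
Steady-state trough Cmin,ss = Cmax,ss·f ≈ 61.476 × 0.5694 ≈ 35.004 μg/mL.
Trough 35.0 μg/mL vs MEC 42 μg/mL: subtherapeutic.

35.0 μg/mL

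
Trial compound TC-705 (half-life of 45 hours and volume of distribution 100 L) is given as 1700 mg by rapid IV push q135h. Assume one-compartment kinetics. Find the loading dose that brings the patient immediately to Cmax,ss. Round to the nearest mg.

1943 mg

f = (1/2)^(135/45) ≈ 0.125000; accumulation ratio R = 1/(1−f) ≈ 1.14286.
Loading dose to hit Cmax,ss on first dose: D_load = D_maint·R ≈ 1700 × 1.14286 ≈ 1942.86 mg.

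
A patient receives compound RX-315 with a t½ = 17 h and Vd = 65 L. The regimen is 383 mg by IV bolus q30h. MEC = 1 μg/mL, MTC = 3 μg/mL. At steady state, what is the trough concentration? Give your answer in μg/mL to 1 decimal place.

Over one 30-h interval, 30/17 ≈ 1.7647 half-lives elapse, leaving f ≈ 0.2943 of each dose.
Accumulation ratio R = 1/(1 − f) ≈ 1/0.7057 ≈ 1.4170.
Each bolus raises the concentration by D/Vd = 383/65 ≈ 5.892 μg/mL.
Steady-state peak Cmax,ss = C₀·R ≈ 5.892 × 1.4170 ≈ 8.349 μg/mL.
Steady-state trough Cmin,ss = Cmax,ss·f ≈ 8.349 × 0.2943 ≈ 2.457 μg/mL.
Trough 2.5 μg/mL vs MEC 1 μg/mL: adequate.

2.5 μg/mL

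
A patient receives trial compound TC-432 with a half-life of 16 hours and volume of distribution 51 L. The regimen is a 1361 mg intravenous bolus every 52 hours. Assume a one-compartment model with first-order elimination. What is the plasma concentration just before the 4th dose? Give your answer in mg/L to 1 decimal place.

f = (1/2)^(τ/t½) = (1/2)^(52/16) ≈ 0.1051.
C₀ = D/Vd = 1361/51 ≈ 26.686 mg/L.
Before the 4th dose, 3 doses have been given. Superposition: Cmin = C₀·(f + f² + … + f^3).
≈ 26.686 × (0.1051 + 0.0110 + 0.0012) ≈ 26.686 × 0.1173 ≈ 3.130 mg/L.

3.1 mg/L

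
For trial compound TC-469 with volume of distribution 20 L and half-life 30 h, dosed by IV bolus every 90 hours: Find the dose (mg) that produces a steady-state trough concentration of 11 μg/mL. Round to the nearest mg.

1540 mg

τ/t½ = 90/30 ≈ 3, so f = (1/2)^(90/30) ≈ 0.125000.
Cmin,ss = (D/Vd)·f/(1−f), so D = Cmin,ss·Vd·(1−f)/f.
D = 11 × 20 × (1−f)/f ≈ 11 × 20 × 7.00000 ≈ 1540.00 mg.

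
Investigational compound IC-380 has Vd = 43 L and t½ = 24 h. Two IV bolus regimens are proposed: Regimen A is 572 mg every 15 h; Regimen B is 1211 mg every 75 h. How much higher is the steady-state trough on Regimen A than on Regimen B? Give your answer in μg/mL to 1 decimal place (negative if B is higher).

20.9 μg/mL

Regimen A: f = (1/2)^(15/24) ≈ 0.6484; Cmin,ss = (572/43)·f/(1−f) ≈ 24.531 μg/mL.
Regimen B: f = (1/2)^(75/24) ≈ 0.1146; Cmin,ss = (1211/43)·f/(1−f) ≈ 3.645 μg/mL.
Difference ≈ 24.531 − 3.645 ≈ 20.886 μg/mL.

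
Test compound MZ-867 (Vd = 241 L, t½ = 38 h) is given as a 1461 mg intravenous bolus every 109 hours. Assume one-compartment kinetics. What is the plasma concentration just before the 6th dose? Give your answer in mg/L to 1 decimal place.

1.0 mg/L

f = (1/2)^(τ/t½) = (1/2)^(109/38) ≈ 0.1369.
C₀ = D/Vd = 1461/241 ≈ 6.062 mg/L.
Before the 6th dose, 5 doses have been given. Superposition: Cmin = C₀·(f + f² + … + f^5).
≈ 6.062 × (0.1369 + 0.0187 + 0.0026 + 0.0004 + 0.0000) ≈ 6.062 × 0.1586 ≈ 0.961 mg/L.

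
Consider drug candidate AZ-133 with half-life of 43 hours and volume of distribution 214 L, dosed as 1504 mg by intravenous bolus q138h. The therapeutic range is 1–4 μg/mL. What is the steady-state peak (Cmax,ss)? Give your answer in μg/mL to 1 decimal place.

τ/t½ = 138/43 ≈ 3.2093, so fraction remaining f = (1/2)^(138/43) ≈ 0.1081.
Accumulation ratio R = 1/(1 − f) ≈ 1/0.8919 ≈ 1.1212.
Single-dose peak C₀ = D/Vd = 1504/214 ≈ 7.028 μg/mL.
Cmax,ss = C₀/(1 − f) ≈ 7.028/0.8919 ≈ 7.880 μg/mL.
Peak 7.9 μg/mL vs MTC 4 μg/mL: exceeds toxic threshold.

7.9 μg/mL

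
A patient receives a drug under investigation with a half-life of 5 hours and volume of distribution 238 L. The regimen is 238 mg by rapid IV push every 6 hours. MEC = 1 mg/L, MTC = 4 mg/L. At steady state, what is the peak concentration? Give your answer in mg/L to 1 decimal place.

1.8 mg/L

Over one 6-h interval, 6/5 ≈ 1.2 half-lives elapse, leaving f ≈ 0.4353 of each dose.
Accumulation ratio R = 1/(1 − f) ≈ 1/0.5647 ≈ 1.7709.
Single-dose peak C₀ = D/Vd = 238/238 ≈ 1.000 mg/L.
Steady-state peak Cmax,ss = C₀·R ≈ 1.000 × 1.7709 ≈ 1.771 mg/L.
Peak 1.8 mg/L vs MTC 4 mg/L: below toxic threshold.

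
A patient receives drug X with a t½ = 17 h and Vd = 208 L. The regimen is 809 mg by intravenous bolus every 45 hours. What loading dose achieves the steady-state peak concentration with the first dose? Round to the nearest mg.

963 mg

f = (1/2)^(45/17) ≈ 0.159645; accumulation ratio R = 1/(1−f) ≈ 1.18997.
Loading dose to hit Cmax,ss on first dose: D_load = D_maint·R ≈ 809 × 1.18997 ≈ 962.69 mg.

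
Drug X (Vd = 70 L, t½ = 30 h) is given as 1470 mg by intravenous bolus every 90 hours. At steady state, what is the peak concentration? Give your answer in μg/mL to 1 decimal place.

24.0 μg/mL

τ = 90 h = 3 half-lives, so f = (1/2)^3 = 0.125.
At steady state, R = 1/(1 − 0.125) = 8/7.
Single-dose peak C₀ = D/Vd = 1470/70 = 21 μg/mL.
Steady-state peak Cmax,ss = C₀·R = 21 × 8/7 ≈ 24.000 μg/mL.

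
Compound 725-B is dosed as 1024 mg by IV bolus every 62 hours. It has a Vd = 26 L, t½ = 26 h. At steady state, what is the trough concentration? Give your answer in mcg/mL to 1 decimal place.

Over one 62-h interval, 62/26 ≈ 2.3846 half-lives elapse, leaving f ≈ 0.1915 of each dose.
Each bolus raises the concentration by D/Vd = 1024/26 ≈ 39.385 mcg/mL.
Steady-state trough Cmin,ss = C₀·f/(1−f) ≈ 39.385 × 0.1915/0.8085 ≈ 9.329 mcg/mL.

9.3 mcg/mL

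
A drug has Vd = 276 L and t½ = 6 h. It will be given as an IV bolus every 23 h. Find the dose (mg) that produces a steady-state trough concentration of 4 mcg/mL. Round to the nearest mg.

τ/t½ = 23/6 ≈ 3.8333, so f = (1/2)^(23/6) ≈ 0.070154.
Cmin,ss = (D/Vd)·f/(1−f), so D = Cmin,ss·Vd·(1−f)/f.
D = 4 × 276 × (1−f)/f ≈ 4 × 276 × 13.25435 ≈ 14632.80 mg.

14633 mg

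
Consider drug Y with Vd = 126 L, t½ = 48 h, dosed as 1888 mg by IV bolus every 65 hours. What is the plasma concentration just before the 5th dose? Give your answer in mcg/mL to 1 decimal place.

9.4 mcg/mL

f = (1/2)^(τ/t½) = (1/2)^(65/48) ≈ 0.3912.
C₀ = D/Vd = 1888/126 ≈ 14.984 mcg/mL.
Before the 5th dose, 4 doses have been given. Superposition: Cmin = C₀·(f + f² + … + f^4).
≈ 14.984 × (0.3912 + 0.1530 + 0.0599 + 0.0234) ≈ 14.984 × 0.6275 ≈ 9.402 mcg/mL.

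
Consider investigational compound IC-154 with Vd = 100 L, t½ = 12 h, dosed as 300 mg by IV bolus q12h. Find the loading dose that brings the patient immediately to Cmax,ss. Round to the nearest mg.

f = (1/2)^(12/12) ≈ 0.500000; accumulation ratio R = 1/(1−f) ≈ 2.00000.
Loading dose to hit Cmax,ss on first dose: D_load = D_maint·R ≈ 300 × 2.00000 ≈ 600.00 mg.

600 mg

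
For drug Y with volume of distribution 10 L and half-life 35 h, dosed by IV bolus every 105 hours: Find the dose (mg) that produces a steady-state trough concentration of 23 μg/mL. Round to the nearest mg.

τ/t½ = 105/35 ≈ 3, so f = (1/2)^(105/35) ≈ 0.125000.
Cmin,ss = (D/Vd)·f/(1−f), so D = Cmin,ss·Vd·(1−f)/f.
D = 23 × 10 × (1−f)/f ≈ 23 × 10 × 7.00000 ≈ 1610.00 mg.

1610 mg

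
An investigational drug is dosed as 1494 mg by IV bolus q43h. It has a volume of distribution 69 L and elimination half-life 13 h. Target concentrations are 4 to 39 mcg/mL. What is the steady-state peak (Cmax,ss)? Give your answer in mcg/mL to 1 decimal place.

k = ln2/t½ = ln2/13 ≈ 0.053319 h⁻¹; fraction remaining f = e^(−kτ) = e^(−0.053319×43) ≈ 0.1010.
Accumulation ratio R = 1/(1 − f) ≈ 1/0.8990 ≈ 1.1123.
Each bolus raises the concentration by D/Vd = 1494/69 ≈ 21.652 mcg/mL.
Cmax,ss = C₀/(1 − f) ≈ 21.652/0.8990 ≈ 24.085 mcg/mL.
Peak 24.1 mcg/mL vs MTC 39 mcg/mL: below toxic threshold.

24.1 mcg/mL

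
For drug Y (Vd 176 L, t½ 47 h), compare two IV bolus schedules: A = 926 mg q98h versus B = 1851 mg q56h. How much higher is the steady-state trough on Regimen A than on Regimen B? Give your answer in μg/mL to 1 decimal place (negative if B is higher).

-6.6 μg/mL

Regimen A: f = (1/2)^(98/47) ≈ 0.2357; Cmin,ss = (926/176)·f/(1−f) ≈ 1.623 μg/mL.
Regimen B: f = (1/2)^(56/47) ≈ 0.4379; Cmin,ss = (1851/176)·f/(1−f) ≈ 8.193 μg/mL.
Difference ≈ 1.623 − 8.193 ≈ -6.570 μg/mL.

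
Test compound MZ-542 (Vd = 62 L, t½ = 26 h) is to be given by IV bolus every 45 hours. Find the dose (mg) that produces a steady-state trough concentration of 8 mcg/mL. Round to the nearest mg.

τ/t½ = 45/26 ≈ 1.7308, so f = (1/2)^(45/26) ≈ 0.301291.
Cmin,ss = (D/Vd)·f/(1−f), so D = Cmin,ss·Vd·(1−f)/f.
D = 8 × 62 × (1−f)/f ≈ 8 × 62 × 2.31905 ≈ 1150.25 mg.

1150 mg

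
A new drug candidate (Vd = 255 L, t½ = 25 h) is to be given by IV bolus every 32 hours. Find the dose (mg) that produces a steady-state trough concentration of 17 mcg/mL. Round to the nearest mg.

τ/t½ = 32/25 ≈ 1.28, so f = (1/2)^(32/25) ≈ 0.411796.
Cmin,ss = (D/Vd)·f/(1−f), so D = Cmin,ss·Vd·(1−f)/f.
D = 17 × 255 × (1−f)/f ≈ 17 × 255 × 1.42839 ≈ 6192.07 mg.

6192 mg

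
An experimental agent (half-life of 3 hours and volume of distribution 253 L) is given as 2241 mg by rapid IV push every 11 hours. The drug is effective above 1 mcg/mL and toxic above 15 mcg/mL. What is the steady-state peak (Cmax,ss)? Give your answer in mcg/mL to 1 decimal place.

Over one 11-h interval, 11/3 ≈ 3.6667 half-lives elapse, leaving f ≈ 0.0787 of each dose.
At steady state, accumulation factor R = 1/(1 − e^(−kτ)) ≈ 1.0854.
Single-dose peak C₀ = D/Vd = 2241/253 ≈ 8.858 mcg/mL.
Cmax,ss = C₀/(1 − f) ≈ 8.858/0.9213 ≈ 9.615 mcg/mL.
Peak 9.6 mcg/mL vs MTC 15 mcg/mL: below toxic threshold.

9.6 mcg/mL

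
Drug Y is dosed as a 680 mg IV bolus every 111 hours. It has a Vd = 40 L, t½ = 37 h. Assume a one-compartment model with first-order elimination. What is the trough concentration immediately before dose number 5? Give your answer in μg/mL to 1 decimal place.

2.4 μg/mL

f = (1/2)^(τ/t½) = (1/2)^(111/37) ≈ 0.1250.
C₀ = D/Vd = 680/40 ≈ 17.000 μg/mL.
Before the 5th dose, 4 doses have been given. Superposition: Cmin = C₀·(f + f² + … + f^4).
≈ 17.000 × (0.1250 + 0.0156 + 0.0020 + 0.0002) ≈ 17.000 × 0.1428 ≈ 2.428 μg/mL.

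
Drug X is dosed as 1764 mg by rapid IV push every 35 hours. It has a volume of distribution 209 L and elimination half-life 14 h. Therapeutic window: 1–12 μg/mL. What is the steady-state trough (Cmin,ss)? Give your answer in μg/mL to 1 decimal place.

τ/t½ = 35/14 ≈ 2.5, so fraction remaining f = (1/2)^(35/14) ≈ 0.1768.
Each bolus raises the concentration by D/Vd = 1764/209 ≈ 8.440 μg/mL.
Steady-state trough Cmin,ss = C₀·f/(1−f) ≈ 8.440 × 0.1768/0.8232 ≈ 1.813 μg/mL.
Trough 1.8 μg/mL vs MEC 1 μg/mL: adequate.

1.8 μg/mL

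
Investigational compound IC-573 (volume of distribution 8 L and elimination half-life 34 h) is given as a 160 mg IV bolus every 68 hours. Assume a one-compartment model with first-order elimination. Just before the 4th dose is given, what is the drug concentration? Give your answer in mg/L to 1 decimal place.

f = (1/2)^(τ/t½) = (1/2)^(68/34) ≈ 0.2500.
C₀ = D/Vd = 160/8 ≈ 20.000 mg/L.
Before the 4th dose, 3 doses have been given. Superposition: Cmin = C₀·(f + f² + … + f^3).
≈ 20.000 × (0.2500 + 0.0625 + 0.0156) ≈ 20.000 × 0.3281 ≈ 6.562 mg/L.

6.6 mg/L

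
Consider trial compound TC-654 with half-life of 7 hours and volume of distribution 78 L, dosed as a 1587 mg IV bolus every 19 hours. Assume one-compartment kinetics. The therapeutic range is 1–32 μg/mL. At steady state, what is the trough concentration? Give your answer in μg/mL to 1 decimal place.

3.7 μg/mL

τ/t½ = 19/7 ≈ 2.7143, so fraction remaining f = (1/2)^(19/7) ≈ 0.1524.
Single-dose peak C₀ = D/Vd = 1587/78 ≈ 20.346 μg/mL.
Steady-state trough Cmin,ss = C₀·f/(1−f) ≈ 20.346 × 0.1524/0.8476 ≈ 3.658 μg/mL.
Trough 3.7 μg/mL vs MEC 1 μg/mL: adequate.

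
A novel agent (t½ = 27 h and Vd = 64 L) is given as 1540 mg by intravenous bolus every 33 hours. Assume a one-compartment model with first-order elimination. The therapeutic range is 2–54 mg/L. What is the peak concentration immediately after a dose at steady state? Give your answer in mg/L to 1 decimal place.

42.1 mg/L

k = ln2/t½ = ln2/27 ≈ 0.025672 h⁻¹; fraction remaining f = e^(−kτ) = e^(−0.025672×33) ≈ 0.4286.
Accumulation ratio R = 1/(1 − f) ≈ 1/0.5714 ≈ 1.7501.
Each bolus raises the concentration by D/Vd = 1540/64 ≈ 24.062 mg/L.
Steady-state peak Cmax,ss = C₀·R ≈ 24.062 × 1.7501 ≈ 42.111 mg/L.
Peak 42.1 mg/L vs MTC 54 mg/L: below toxic threshold.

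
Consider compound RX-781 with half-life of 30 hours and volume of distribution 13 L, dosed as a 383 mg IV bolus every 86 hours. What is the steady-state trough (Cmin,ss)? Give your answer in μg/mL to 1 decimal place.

Over one 86-h interval, 86/30 ≈ 2.8667 half-lives elapse, leaving f ≈ 0.1371 of each dose.
At steady state, accumulation factor R = 1/(1 − e^(−kτ)) ≈ 1.1589.
Single-dose peak C₀ = D/Vd = 383/13 ≈ 29.462 μg/mL.
Cmax,ss = C₀/(1 − f) ≈ 29.462/0.8629 ≈ 34.143 μg/mL.
Steady-state trough Cmin,ss = Cmax,ss·f ≈ 34.143 × 0.1371 ≈ 4.681 μg/mL.

4.7 μg/mL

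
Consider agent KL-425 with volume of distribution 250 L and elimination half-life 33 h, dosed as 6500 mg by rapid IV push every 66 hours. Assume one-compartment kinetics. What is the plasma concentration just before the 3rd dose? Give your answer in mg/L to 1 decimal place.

f = (1/2)^(τ/t½) = (1/2)^(66/33) ≈ 0.2500.
C₀ = D/Vd = 6500/250 ≈ 26.000 mg/L.
Before the 3rd dose, 2 doses have been given. Superposition: Cmin = C₀·(f + f²).
≈ 26.000 × (0.2500 + 0.0625) ≈ 26.000 × 0.3125 ≈ 8.125 mg/L.

8.1 mg/L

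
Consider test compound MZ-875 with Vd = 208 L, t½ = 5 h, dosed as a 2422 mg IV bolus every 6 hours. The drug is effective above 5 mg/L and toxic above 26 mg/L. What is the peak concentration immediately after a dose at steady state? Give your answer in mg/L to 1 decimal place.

τ/t½ = 6/5 ≈ 1.2, so fraction remaining f = (1/2)^(6/5) ≈ 0.4353.
At steady state, accumulation factor R = 1/(1 − e^(−kτ)) ≈ 1.7709.
Each bolus raises the concentration by D/Vd = 2422/208 ≈ 11.644 mg/L.
Steady-state peak Cmax,ss = C₀·R ≈ 11.644 × 1.7709 ≈ 20.620 mg/L.
Peak 20.6 mg/L vs MTC 26 mg/L: below toxic threshold.

20.6 mg/L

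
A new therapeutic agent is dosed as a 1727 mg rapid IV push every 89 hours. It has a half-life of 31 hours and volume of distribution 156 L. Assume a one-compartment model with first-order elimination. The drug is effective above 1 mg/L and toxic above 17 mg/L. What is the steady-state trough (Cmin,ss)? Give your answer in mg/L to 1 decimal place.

k = ln2/t½ = ln2/31 ≈ 0.022360 h⁻¹; fraction remaining f = e^(−kτ) = e^(−0.022360×89) ≈ 0.1367.
Accumulation ratio R = 1/(1 − f) ≈ 1/0.8633 ≈ 1.1583.
Each bolus raises the concentration by D/Vd = 1727/156 ≈ 11.071 mg/L.
Cmax,ss = C₀/(1 − f) ≈ 11.071/0.8633 ≈ 12.824 mg/L.
One interval later, Cmin,ss = Cmax,ss·e^(−kτ) ≈ 12.824 × 0.1367 ≈ 1.753 mg/L.
Trough 1.8 mg/L vs MEC 1 mg/L: adequate.

1.8 mg/L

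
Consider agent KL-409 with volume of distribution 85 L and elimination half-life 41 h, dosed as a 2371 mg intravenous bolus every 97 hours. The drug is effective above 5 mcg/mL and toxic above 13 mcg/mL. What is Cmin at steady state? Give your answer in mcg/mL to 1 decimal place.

τ/t½ = 97/41 ≈ 2.3659, so fraction remaining f = (1/2)^(97/41) ≈ 0.1940.
Accumulation ratio R = 1/(1 − f) ≈ 1/0.8060 ≈ 1.2407.
Single-dose peak C₀ = D/Vd = 2371/85 ≈ 27.894 mcg/mL.
Cmax,ss = C₀/(1 − f) ≈ 27.894/0.8060 ≈ 34.608 mcg/mL.
Steady-state trough Cmin,ss = Cmax,ss·f ≈ 34.608 × 0.1940 ≈ 6.714 mcg/mL.
Trough 6.7 mcg/mL vs MEC 5 mcg/mL: adequate.

6.7 mcg/mL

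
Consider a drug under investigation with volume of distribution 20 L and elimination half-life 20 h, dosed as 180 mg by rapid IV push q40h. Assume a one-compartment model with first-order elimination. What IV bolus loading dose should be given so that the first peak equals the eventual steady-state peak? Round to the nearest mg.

f = (1/2)^(40/20) ≈ 0.250000; accumulation ratio R = 1/(1−f) ≈ 1.33333.
Loading dose to hit Cmax,ss on first dose: D_load = D_maint·R ≈ 180 × 1.33333 ≈ 240.00 mg.

240 mg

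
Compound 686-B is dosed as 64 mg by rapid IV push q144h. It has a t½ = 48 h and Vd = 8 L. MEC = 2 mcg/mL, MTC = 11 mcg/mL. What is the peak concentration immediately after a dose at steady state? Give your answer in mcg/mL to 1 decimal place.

9.1 mcg/mL

The dosing interval is 3 half-lives, so f = 2^(−3) = 0.125.
At steady state, R = 1/(1 − 0.125) = 8/7.
Single-dose peak C₀ = D/Vd = 64/8 = 8 mcg/mL.
Steady-state peak Cmax,ss = C₀·R = 8 × 8/7 ≈ 9.143 mcg/mL.
Peak 9.1 mcg/mL vs MTC 11 mcg/mL: below toxic threshold.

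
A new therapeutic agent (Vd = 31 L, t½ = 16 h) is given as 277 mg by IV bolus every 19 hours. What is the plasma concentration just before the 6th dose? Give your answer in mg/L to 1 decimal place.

6.9 mg/L

f = (1/2)^(τ/t½) = (1/2)^(19/16) ≈ 0.4391.
C₀ = D/Vd = 277/31 ≈ 8.935 mg/L.
Before the 6th dose, 5 doses have been given. Superposition: Cmin = C₀·(f + f² + … + f^5).
≈ 8.935 × (0.4391 + 0.1928 + 0.0847 + 0.0372 + 0.0163) ≈ 8.935 × 0.7701 ≈ 6.881 mg/L.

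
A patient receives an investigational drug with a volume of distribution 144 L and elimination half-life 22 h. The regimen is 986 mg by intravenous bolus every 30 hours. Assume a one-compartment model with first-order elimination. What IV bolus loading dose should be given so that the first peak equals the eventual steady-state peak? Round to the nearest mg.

1613 mg

f = (1/2)^(30/22) ≈ 0.388602; accumulation ratio R = 1/(1−f) ≈ 1.63560.
Loading dose to hit Cmax,ss on first dose: D_load = D_maint·R ≈ 986 × 1.63560 ≈ 1612.70 mg.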